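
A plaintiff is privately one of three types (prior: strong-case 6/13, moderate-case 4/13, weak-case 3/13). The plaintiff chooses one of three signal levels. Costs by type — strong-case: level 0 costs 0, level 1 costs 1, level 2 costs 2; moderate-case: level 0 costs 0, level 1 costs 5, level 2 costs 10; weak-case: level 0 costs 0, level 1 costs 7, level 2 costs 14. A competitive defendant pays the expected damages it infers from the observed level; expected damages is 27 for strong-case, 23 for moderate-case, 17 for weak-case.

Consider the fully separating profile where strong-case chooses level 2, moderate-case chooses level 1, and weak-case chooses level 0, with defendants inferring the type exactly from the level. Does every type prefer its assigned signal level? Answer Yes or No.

Separating settlements: level 2 → 27, level 1 → 23, level 0 → 17.
strong-case (assigned level 2): level 0: 17 − 0 = 17; level 1: 23 − 1 = 22; level 2: 27 − 2 = 25. strong-case stays.
moderate-case (assigned level 1): level 0: 17 − 0 = 17; level 1: 23 − 5 = 18; level 2: 27 − 10 = 17. moderate-case stays.
weak-case (assigned level 0): level 0: 17 − 0 = 17; level 1: 23 − 7 = 16; level 2: 27 − 14 = 13. weak-case stays.
Every type prefers its assigned level; separation holds.

Yes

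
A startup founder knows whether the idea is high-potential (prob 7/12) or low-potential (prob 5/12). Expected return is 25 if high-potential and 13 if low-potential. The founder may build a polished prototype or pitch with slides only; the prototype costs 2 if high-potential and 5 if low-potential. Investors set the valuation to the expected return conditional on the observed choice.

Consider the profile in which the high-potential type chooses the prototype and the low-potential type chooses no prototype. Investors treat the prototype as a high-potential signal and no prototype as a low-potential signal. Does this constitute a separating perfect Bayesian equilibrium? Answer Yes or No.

No

Under these beliefs, the prototype earns valuation 25 and no prototype earns valuation 13.
high-potential: the prototype nets 25 − 2 = 23; no prototype nets 13. high-potential prefers the prototype.
low-potential: the prototype nets 25 − 5 = 20; no prototype nets 13. low-potential would deviate to the prototype.
low-potential has a profitable deviation, so the profile is not an equilibrium.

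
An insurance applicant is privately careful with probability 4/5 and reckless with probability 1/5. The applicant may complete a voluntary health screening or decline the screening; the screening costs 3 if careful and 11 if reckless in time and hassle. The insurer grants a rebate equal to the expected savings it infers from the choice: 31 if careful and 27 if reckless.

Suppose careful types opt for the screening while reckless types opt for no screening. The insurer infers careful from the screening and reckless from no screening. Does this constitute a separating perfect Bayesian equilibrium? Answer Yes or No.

Yes

Under these beliefs, the screening earns rebate 31 and no screening earns rebate 27.
careful: the screening nets 31 − 3 = 28; no screening nets 27. careful prefers the screening.
reckless: the screening nets 31 − 11 = 20; no screening nets 27. reckless prefers no screening.
Neither type deviates, so the separating profile is an equilibrium.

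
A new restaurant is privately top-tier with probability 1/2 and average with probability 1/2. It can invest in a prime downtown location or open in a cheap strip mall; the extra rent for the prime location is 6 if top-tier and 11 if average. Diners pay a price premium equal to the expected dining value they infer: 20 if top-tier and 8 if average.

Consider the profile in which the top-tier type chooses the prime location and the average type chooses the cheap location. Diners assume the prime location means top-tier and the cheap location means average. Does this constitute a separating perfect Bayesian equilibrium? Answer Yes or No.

Under these beliefs, the prime location earns price premium 20 and the cheap location earns price premium 8.
top-tier: the prime location nets 20 − 6 = 14; the cheap location nets 8. top-tier prefers the prime location.
average: the prime location nets 20 − 11 = 9; the cheap location nets 8. average would deviate to the prime location.
average has a profitable deviation, so the profile is not an equilibrium.

No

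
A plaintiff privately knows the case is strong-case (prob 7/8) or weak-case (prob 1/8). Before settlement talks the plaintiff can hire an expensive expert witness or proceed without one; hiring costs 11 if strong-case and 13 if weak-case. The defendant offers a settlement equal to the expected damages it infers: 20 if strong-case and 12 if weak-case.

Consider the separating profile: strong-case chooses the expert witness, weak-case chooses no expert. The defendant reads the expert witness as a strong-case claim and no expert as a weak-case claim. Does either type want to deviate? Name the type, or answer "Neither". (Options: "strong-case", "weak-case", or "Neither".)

The expert witness pays 20; no expert pays 12.
strong-case: assigned the expert witness, nets 20 − 11 = 9; deviating to no expert nets 12.
weak-case: assigned no expert, nets 12; deviating to the expert witness nets 20 − 13 = 7.
The strong-case type gains 3 by deviating.

strong-case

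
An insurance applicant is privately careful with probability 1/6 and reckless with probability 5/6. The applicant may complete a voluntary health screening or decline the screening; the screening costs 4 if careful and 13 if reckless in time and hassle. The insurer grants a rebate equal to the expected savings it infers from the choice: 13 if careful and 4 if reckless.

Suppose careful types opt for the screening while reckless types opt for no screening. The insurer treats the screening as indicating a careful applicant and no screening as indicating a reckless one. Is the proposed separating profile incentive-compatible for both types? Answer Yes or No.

Under these beliefs, the screening earns rebate 13 and no screening earns rebate 4.
careful: the screening nets 13 − 4 = 9; no screening nets 4. careful prefers the screening.
reckless: the screening nets 13 − 13 = 0; no screening nets 4. reckless prefers no screening.
Neither type deviates, so the separating profile is an equilibrium.

Yes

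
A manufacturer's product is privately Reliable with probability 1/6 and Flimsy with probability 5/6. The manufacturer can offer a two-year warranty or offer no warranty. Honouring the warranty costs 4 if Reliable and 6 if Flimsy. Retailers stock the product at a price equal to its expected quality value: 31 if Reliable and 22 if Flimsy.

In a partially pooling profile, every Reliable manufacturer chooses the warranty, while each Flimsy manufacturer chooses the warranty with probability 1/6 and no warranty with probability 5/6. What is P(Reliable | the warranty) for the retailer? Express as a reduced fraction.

P(the warranty) = (1/6)·1 + (5/6)·(1/6) = 11/36.
By Bayes' rule, P(Reliable | the warranty) = (1/6) / (11/36) = 6/11.

6/11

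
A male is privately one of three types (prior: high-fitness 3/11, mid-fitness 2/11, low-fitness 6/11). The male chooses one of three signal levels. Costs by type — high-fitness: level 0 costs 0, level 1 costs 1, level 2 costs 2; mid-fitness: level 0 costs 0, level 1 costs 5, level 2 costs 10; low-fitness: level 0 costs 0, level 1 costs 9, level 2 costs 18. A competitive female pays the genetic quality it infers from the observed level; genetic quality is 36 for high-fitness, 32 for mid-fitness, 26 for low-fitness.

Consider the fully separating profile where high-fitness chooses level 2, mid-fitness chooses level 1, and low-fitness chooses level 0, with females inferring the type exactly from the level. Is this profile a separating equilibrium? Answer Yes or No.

Yes

Separating mating payoffs: level 2 → 36, level 1 → 32, level 0 → 26.
high-fitness (assigned level 2): level 0: 26 − 0 = 26; level 1: 32 − 1 = 31; level 2: 36 − 2 = 34. high-fitness stays.
mid-fitness (assigned level 1): level 0: 26 − 0 = 26; level 1: 32 − 5 = 27; level 2: 36 − 10 = 26. mid-fitness stays.
low-fitness (assigned level 0): level 0: 26 − 0 = 26; level 1: 32 − 9 = 23; level 2: 36 − 18 = 18. low-fitness stays.
Every type prefers its assigned level; separation holds.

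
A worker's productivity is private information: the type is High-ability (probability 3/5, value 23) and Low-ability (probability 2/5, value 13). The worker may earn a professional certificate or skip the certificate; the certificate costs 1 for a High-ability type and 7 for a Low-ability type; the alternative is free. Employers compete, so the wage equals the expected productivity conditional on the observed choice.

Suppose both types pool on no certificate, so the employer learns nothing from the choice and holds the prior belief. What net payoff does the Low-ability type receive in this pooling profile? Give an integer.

Pooled wage = 3/5·23 + 2/5·13 = 19.
Low-ability pays no cost for no certificate, so net payoff = 19.

19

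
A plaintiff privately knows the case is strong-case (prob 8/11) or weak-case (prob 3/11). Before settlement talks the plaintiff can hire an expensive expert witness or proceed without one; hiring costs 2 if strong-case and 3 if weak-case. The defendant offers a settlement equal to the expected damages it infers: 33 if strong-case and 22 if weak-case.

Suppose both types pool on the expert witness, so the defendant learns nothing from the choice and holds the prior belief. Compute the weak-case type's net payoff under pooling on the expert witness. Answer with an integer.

27

Pooled settlement = 8/11·33 + 3/11·22 = 30.
weak-case pays cost 3 for the expert witness, so net payoff = 30 − 3 = 27.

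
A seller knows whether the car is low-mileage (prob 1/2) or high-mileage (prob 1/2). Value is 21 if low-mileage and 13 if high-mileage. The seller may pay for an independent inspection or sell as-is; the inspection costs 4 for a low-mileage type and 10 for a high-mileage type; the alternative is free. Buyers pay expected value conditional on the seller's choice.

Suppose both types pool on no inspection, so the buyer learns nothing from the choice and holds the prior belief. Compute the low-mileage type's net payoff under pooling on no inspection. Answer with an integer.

Pooled price = 1/2·21 + 1/2·13 = 17.
low-mileage pays no cost for no inspection, so net payoff = 17.

17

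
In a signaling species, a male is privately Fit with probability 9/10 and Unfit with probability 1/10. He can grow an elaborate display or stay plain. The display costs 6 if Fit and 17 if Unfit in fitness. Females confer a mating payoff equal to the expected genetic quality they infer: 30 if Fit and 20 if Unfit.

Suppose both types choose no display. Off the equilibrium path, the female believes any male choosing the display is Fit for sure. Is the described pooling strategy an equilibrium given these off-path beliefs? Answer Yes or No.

Yes

On path, the female holds the prior and pays 9/10·30 + 1/10·20 = 29. Off path (the display), believing Fit, it pays 30.
Fit: no display nets 29; the display nets 30 − 6 = 24. Fit stays.
Unfit: no display nets 29; the display nets 30 − 17 = 13. Unfit stays.
No type deviates, so pooling is sustained.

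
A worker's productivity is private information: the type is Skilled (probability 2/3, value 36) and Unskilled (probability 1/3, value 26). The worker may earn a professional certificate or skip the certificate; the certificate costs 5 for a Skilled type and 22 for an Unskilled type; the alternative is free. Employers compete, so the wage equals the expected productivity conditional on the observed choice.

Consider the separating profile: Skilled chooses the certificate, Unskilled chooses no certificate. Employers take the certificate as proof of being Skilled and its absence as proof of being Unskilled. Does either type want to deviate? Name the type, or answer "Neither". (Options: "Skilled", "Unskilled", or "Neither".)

Neither

The certificate pays 36; no certificate pays 26.
Skilled: assigned the certificate, nets 36 − 5 = 31; deviating to no certificate nets 26.
Unskilled: assigned no certificate, nets 26; deviating to the certificate nets 36 − 22 = 14.
Both types strictly prefer their assigned action; no profitable deviation.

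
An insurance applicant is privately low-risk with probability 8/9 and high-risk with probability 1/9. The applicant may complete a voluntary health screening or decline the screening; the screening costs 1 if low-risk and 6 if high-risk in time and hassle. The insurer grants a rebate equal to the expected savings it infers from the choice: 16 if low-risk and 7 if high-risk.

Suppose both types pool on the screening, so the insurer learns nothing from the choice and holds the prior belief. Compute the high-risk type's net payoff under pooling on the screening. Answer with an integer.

9

Pooled rebate = 8/9·16 + 1/9·7 = 15.
high-risk pays cost 6 for the screening, so net payoff = 15 − 6 = 9.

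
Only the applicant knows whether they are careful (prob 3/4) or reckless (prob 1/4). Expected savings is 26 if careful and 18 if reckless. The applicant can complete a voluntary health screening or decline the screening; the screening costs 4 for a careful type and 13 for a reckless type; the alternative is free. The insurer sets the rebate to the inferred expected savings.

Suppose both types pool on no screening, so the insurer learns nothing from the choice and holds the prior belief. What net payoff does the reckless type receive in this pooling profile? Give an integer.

Pooled rebate = 3/4·26 + 1/4·18 = 24.
reckless pays no cost for no screening, so net payoff = 24.

24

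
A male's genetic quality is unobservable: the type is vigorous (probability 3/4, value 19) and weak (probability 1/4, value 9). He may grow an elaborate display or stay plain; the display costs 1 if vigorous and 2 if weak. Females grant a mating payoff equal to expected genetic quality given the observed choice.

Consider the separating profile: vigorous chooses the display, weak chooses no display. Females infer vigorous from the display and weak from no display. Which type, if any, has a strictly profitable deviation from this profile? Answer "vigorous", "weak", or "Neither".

The display pays 19; no display pays 9.
vigorous: assigned the display, nets 19 − 1 = 18; deviating to no display nets 9.
weak: assigned no display, nets 9; deviating to the display nets 19 − 2 = 17.
The weak type gains 8 by deviating.

weak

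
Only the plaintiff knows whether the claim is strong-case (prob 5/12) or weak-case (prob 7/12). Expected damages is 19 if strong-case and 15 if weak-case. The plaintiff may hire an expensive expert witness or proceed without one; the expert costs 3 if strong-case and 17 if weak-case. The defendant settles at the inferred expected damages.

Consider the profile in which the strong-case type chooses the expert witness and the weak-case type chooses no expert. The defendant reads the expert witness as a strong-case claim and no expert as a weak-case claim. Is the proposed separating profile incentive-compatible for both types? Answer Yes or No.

Yes

Under these beliefs, the expert witness earns settlement 19 and no expert earns settlement 15.
strong-case: the expert witness nets 19 − 3 = 16; no expert nets 15. strong-case prefers the expert witness.
weak-case: the expert witness nets 19 − 17 = 2; no expert nets 15. weak-case prefers no expert.
Neither type deviates, so the separating profile is an equilibrium.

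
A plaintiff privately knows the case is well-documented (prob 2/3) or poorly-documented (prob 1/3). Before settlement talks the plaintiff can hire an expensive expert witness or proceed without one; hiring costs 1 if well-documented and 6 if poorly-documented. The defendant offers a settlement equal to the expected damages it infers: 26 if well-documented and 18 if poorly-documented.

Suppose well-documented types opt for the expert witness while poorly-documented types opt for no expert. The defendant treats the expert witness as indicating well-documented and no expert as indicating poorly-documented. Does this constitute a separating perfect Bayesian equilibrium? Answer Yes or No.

No

Under these beliefs, the expert witness earns settlement 26 and no expert earns settlement 18.
well-documented: the expert witness nets 26 − 1 = 25; no expert nets 18. well-documented prefers the expert witness.
poorly-documented: the expert witness nets 26 − 6 = 20; no expert nets 18. poorly-documented would deviate to the expert witness.
poorly-documented has a profitable deviation, so the profile is not an equilibrium.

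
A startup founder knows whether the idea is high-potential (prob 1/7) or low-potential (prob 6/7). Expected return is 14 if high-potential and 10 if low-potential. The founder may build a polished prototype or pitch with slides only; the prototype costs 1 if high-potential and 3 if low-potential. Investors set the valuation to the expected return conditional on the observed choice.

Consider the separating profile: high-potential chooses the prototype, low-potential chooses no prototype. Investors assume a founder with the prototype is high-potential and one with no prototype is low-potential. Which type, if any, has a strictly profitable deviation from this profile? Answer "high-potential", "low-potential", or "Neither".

The prototype pays 14; no prototype pays 10.
high-potential: assigned the prototype, nets 14 − 1 = 13; deviating to no prototype nets 10.
low-potential: assigned no prototype, nets 10; deviating to the prototype nets 14 − 3 = 11.
The low-potential type gains 1 by deviating.

low-potential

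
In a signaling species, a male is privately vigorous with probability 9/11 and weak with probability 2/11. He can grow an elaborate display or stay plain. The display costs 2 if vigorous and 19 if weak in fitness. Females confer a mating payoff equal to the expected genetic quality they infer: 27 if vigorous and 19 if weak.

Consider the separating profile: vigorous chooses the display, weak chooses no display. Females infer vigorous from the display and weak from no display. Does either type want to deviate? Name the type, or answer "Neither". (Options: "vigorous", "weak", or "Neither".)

The display pays 27; no display pays 19.
vigorous: assigned the display, nets 27 − 2 = 25; deviating to no display nets 19.
weak: assigned no display, nets 19; deviating to the display nets 27 − 19 = 8.
Both types strictly prefer their assigned action; no profitable deviation.

Neither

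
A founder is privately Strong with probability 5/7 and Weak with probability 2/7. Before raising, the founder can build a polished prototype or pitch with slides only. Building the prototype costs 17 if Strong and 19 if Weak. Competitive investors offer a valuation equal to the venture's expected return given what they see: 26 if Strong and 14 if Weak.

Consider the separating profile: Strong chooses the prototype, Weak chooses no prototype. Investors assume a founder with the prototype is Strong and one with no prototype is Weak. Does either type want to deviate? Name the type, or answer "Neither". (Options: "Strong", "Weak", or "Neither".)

The prototype pays 26; no prototype pays 14.
Strong: assigned the prototype, nets 26 − 17 = 9; deviating to no prototype nets 14.
Weak: assigned no prototype, nets 14; deviating to the prototype nets 26 − 19 = 7.
The Strong type gains 5 by deviating.

Strong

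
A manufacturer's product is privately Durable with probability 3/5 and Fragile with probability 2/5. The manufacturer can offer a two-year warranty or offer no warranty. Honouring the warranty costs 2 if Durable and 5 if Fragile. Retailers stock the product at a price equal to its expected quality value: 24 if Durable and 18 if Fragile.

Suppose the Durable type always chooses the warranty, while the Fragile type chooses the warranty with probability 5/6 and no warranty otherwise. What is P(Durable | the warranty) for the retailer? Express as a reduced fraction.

P(the warranty) = (3/5)·1 + (2/5)·(5/6) = 14/15.
By Bayes' rule, P(Durable | the warranty) = (3/5) / (14/15) = 9/14.

9/14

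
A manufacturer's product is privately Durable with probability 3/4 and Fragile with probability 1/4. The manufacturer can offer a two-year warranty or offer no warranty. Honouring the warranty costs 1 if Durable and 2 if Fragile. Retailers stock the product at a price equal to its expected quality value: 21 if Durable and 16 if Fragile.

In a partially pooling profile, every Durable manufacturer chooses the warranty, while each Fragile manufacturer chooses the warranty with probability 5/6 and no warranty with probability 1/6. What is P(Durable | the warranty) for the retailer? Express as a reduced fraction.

18/23

P(the warranty) = (3/4)·1 + (1/4)·(5/6) = 23/24.
By Bayes' rule, P(Durable | the warranty) = (3/4) / (23/24) = 18/23.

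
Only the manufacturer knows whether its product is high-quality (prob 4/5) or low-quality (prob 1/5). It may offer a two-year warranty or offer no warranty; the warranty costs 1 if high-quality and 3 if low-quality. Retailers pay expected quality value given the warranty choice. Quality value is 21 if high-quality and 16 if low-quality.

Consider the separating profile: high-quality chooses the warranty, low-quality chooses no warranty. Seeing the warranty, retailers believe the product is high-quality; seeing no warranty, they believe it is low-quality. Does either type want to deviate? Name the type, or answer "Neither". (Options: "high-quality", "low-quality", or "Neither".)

The warranty pays 21; no warranty pays 16.
high-quality: assigned the warranty, nets 21 − 1 = 20; deviating to no warranty nets 16.
low-quality: assigned no warranty, nets 16; deviating to the warranty nets 21 − 3 = 18.
The low-quality type gains 2 by deviating.

low-quality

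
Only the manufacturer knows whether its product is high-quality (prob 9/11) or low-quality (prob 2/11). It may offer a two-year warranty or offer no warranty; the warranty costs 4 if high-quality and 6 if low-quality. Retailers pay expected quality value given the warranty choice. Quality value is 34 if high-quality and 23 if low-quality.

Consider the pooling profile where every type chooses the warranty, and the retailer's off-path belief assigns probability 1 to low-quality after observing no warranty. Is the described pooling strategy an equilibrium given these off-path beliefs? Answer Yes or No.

On path, the retailer holds the prior and pays 9/11·34 + 2/11·23 = 32. Off path (no warranty), believing low-quality, it pays 23.
high-quality: the warranty nets 32 − 4 = 28; no warranty nets 23. high-quality stays.
low-quality: the warranty nets 32 − 6 = 26; no warranty nets 23. low-quality stays.
No type deviates, so pooling is sustained.

Yes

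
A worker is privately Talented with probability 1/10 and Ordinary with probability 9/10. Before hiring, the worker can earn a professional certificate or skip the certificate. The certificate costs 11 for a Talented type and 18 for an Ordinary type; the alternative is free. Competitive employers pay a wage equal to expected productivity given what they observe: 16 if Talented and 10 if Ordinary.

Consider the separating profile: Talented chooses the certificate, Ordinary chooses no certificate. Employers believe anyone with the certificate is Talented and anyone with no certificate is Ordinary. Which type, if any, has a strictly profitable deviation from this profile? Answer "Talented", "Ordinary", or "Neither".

The certificate pays 16; no certificate pays 10.
Talented: assigned the certificate, nets 16 − 11 = 5; deviating to no certificate nets 10.
Ordinary: assigned no certificate, nets 10; deviating to the certificate nets 16 − 18 = -2.
The Talented type gains 5 by deviating.

Talented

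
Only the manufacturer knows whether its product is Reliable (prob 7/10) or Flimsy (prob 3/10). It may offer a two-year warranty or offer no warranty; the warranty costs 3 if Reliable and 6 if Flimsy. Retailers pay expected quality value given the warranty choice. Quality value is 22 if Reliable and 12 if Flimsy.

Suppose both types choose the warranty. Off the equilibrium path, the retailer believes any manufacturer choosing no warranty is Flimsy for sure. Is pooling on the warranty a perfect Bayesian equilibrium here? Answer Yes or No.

Yes

On path, the retailer holds the prior and pays 7/10·22 + 3/10·12 = 19. Off path (no warranty), believing Flimsy, it pays 12.
Reliable: the warranty nets 19 − 3 = 16; no warranty nets 12. Reliable stays.
Flimsy: the warranty nets 19 − 6 = 13; no warranty nets 12. Flimsy stays.
No type deviates, so pooling is sustained.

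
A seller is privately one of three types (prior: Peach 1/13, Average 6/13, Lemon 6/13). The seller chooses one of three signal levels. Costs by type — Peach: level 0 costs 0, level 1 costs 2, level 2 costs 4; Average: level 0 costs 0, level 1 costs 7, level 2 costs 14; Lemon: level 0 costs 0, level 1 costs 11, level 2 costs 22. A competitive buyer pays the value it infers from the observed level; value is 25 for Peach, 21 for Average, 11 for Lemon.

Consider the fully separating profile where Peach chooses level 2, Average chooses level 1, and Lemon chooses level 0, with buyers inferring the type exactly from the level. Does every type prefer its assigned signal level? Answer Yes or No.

Separating prices: level 2 → 25, level 1 → 21, level 0 → 11.
Peach (assigned level 2): level 0: 11 − 0 = 11; level 1: 21 − 2 = 19; level 2: 25 − 4 = 21. Peach stays.
Average (assigned level 1): level 0: 11 − 0 = 11; level 1: 21 − 7 = 14; level 2: 25 − 14 = 11. Average stays.
Lemon (assigned level 0): level 0: 11 − 0 = 11; level 1: 21 − 11 = 10; level 2: 25 − 22 = 3. Lemon stays.
Every type prefers its assigned level; separation holds.

Yes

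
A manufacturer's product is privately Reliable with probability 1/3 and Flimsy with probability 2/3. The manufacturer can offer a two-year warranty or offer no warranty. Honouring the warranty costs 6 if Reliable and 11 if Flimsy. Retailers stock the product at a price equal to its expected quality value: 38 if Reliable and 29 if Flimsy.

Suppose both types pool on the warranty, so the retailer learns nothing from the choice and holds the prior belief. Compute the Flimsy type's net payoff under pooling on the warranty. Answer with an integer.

Pooled price = 1/3·38 + 2/3·29 = 32.
Flimsy pays cost 11 for the warranty, so net payoff = 32 − 11 = 21.

21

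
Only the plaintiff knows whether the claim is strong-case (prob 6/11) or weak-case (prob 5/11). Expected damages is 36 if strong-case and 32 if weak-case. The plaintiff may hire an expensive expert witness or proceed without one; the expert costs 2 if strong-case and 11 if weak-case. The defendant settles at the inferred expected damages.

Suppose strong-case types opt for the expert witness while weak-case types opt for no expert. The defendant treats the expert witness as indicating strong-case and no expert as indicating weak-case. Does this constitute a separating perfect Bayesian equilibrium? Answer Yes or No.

Yes

Under these beliefs, the expert witness earns settlement 36 and no expert earns settlement 32.
strong-case: the expert witness nets 36 − 2 = 34; no expert nets 32. strong-case prefers the expert witness.
weak-case: the expert witness nets 36 − 11 = 25; no expert nets 32. weak-case prefers no expert.
Neither type deviates, so the separating profile is an equilibrium.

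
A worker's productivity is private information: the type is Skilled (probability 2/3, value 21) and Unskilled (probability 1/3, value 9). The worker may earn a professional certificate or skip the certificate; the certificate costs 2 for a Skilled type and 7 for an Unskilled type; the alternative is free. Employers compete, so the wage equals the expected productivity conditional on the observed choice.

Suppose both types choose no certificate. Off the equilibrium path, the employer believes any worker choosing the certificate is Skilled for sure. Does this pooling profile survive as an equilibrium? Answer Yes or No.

No

On path, the employer holds the prior and pays 2/3·21 + 1/3·9 = 17. Off path (the certificate), believing Skilled, it pays 21.
Skilled: no certificate nets 17; the certificate nets 21 − 2 = 19. Skilled would deviate.
Unskilled: no certificate nets 17; the certificate nets 21 − 7 = 14. Unskilled stays.
A type deviates, so pooling fails.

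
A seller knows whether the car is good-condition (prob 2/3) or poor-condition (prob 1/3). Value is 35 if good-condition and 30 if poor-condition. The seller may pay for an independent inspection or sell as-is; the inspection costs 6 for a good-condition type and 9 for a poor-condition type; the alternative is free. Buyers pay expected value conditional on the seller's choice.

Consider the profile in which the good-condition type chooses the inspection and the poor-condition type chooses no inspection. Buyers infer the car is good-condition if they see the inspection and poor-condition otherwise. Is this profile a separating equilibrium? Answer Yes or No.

No

Under these beliefs, the inspection earns price 35 and no inspection earns price 30.
good-condition: the inspection nets 35 − 6 = 29; no inspection nets 30. good-condition would deviate to no inspection.
poor-condition: the inspection nets 35 − 9 = 26; no inspection nets 30. poor-condition prefers no inspection.
good-condition has a profitable deviation, so the profile is not an equilibrium.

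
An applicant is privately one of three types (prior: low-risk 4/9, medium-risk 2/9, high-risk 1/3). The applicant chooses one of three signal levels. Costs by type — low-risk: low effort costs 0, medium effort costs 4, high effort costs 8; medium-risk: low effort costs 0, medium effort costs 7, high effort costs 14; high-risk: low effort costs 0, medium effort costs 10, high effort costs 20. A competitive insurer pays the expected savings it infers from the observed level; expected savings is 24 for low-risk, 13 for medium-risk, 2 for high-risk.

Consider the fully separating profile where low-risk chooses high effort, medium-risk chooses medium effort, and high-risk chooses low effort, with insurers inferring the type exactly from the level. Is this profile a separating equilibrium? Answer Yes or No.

Separating rebates: high effort → 24, medium effort → 13, low effort → 2.
low-risk (assigned high effort): low effort: 2 − 0 = 2; medium effort: 13 − 4 = 9; high effort: 24 − 8 = 16. low-risk stays.
medium-risk (assigned medium effort): low effort: 2 − 0 = 2; medium effort: 13 − 7 = 6; high effort: 24 − 14 = 10. medium-risk prefers high effort.
high-risk (assigned low effort): low effort: 2 − 0 = 2; medium effort: 13 − 10 = 3; high effort: 24 − 20 = 4. high-risk prefers high effort.
At least one type deviates; the separating profile fails.

No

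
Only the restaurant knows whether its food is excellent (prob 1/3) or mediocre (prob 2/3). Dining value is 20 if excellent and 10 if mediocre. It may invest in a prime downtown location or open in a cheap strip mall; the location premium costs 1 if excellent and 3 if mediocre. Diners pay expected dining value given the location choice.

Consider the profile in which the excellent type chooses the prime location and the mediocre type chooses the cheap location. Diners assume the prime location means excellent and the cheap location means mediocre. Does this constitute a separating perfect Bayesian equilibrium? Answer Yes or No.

No

Under these beliefs, the prime location earns price premium 20 and the cheap location earns price premium 10.
excellent: the prime location nets 20 − 1 = 19; the cheap location nets 10. excellent prefers the prime location.
mediocre: the prime location nets 20 − 3 = 17; the cheap location nets 10. mediocre would deviate to the prime location.
mediocre has a profitable deviation, so the profile is not an equilibrium.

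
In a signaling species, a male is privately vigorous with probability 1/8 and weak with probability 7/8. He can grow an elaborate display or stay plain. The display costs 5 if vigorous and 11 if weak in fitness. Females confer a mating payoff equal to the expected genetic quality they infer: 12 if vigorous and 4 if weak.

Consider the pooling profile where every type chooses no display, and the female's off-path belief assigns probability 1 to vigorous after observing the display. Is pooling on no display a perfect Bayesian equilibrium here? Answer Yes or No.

On path, the female holds the prior and pays 1/8·12 + 7/8·4 = 5. Off path (the display), believing vigorous, it pays 12.
vigorous: no display nets 5; the display nets 12 − 5 = 7. vigorous would deviate.
weak: no display nets 5; the display nets 12 − 11 = 1. weak stays.
A type deviates, so pooling fails.

No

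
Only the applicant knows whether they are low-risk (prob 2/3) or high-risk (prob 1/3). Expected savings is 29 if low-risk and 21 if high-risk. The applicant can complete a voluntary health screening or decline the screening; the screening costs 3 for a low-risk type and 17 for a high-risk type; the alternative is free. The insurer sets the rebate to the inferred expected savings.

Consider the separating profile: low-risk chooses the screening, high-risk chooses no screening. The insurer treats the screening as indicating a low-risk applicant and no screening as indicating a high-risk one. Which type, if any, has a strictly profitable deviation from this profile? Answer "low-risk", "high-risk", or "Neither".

The screening pays 29; no screening pays 21.
low-risk: assigned the screening, nets 29 − 3 = 26; deviating to no screening nets 21.
high-risk: assigned no screening, nets 21; deviating to the screening nets 29 − 17 = 12.
Both types strictly prefer their assigned action; no profitable deviation.

Neither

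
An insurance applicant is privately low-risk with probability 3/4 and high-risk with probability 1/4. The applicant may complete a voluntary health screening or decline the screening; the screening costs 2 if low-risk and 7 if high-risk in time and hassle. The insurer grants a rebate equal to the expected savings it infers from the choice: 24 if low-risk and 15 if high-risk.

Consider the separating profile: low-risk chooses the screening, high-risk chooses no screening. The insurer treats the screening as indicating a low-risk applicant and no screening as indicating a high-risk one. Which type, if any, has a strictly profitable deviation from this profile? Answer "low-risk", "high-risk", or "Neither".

The screening pays 24; no screening pays 15.
low-risk: assigned the screening, nets 24 − 2 = 22; deviating to no screening nets 15.
high-risk: assigned no screening, nets 15; deviating to the screening nets 24 − 7 = 17.
The high-risk type gains 2 by deviating.

high-risk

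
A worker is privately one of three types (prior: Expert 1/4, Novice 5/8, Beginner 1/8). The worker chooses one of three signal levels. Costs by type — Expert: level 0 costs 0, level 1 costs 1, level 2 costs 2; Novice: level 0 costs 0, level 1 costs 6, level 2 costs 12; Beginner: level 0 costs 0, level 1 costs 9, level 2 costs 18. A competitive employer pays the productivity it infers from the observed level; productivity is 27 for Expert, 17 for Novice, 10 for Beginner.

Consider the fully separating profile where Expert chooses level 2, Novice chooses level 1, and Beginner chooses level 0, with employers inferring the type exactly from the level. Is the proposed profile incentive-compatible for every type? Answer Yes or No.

No

Separating wages: level 2 → 27, level 1 → 17, level 0 → 10.
Expert (assigned level 2): level 0: 10 − 0 = 10; level 1: 17 − 1 = 16; level 2: 27 − 2 = 25. Expert stays.
Novice (assigned level 1): level 0: 10 − 0 = 10; level 1: 17 − 6 = 11; level 2: 27 − 12 = 15. Novice prefers level 2.
Beginner (assigned level 0): level 0: 10 − 0 = 10; level 1: 17 − 9 = 8; level 2: 27 − 18 = 9. Beginner stays.
At least one type deviates; the separating profile fails.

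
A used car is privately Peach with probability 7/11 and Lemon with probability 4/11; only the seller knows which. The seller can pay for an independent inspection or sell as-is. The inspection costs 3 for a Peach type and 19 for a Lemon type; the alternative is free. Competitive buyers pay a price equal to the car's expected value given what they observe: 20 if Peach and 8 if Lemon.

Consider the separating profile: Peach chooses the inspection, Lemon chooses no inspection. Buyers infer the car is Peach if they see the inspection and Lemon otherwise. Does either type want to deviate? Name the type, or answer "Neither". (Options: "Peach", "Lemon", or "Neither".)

Neither

The inspection pays 20; no inspection pays 8.
Peach: assigned the inspection, nets 20 − 3 = 17; deviating to no inspection nets 8.
Lemon: assigned no inspection, nets 8; deviating to the inspection nets 20 − 19 = 1.
Both types strictly prefer their assigned action; no profitable deviation.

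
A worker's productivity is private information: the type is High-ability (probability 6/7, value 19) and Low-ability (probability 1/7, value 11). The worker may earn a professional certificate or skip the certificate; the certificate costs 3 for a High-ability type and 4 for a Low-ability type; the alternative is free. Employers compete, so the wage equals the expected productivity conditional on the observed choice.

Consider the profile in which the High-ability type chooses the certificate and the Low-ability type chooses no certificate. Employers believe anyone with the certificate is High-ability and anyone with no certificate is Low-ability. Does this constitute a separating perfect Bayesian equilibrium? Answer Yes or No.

No

Under these beliefs, the certificate earns wage 19 and no certificate earns wage 11.
High-ability: the certificate nets 19 − 3 = 16; no certificate nets 11. High-ability prefers the certificate.
Low-ability: the certificate nets 19 − 4 = 15; no certificate nets 11. Low-ability would deviate to the certificate.
Low-ability has a profitable deviation, so the profile is not an equilibrium.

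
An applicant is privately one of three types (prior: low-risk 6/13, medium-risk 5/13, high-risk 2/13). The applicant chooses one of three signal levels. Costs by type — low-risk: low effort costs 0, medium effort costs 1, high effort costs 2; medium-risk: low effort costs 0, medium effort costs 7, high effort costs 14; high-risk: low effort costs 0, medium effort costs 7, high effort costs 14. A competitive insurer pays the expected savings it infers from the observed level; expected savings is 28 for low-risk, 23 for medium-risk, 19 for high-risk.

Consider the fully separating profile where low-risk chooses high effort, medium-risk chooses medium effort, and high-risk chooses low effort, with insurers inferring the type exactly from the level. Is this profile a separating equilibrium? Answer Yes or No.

Separating rebates: high effort → 28, medium effort → 23, low effort → 19.
low-risk (assigned high effort): low effort: 19 − 0 = 19; medium effort: 23 − 1 = 22; high effort: 28 − 2 = 26. low-risk stays.
medium-risk (assigned medium effort): low effort: 19 − 0 = 19; medium effort: 23 − 7 = 16; high effort: 28 − 14 = 14. medium-risk prefers low effort.
high-risk (assigned low effort): low effort: 19 − 0 = 19; medium effort: 23 − 7 = 16; high effort: 28 − 14 = 14. high-risk stays.
At least one type deviates; the separating profile fails.

No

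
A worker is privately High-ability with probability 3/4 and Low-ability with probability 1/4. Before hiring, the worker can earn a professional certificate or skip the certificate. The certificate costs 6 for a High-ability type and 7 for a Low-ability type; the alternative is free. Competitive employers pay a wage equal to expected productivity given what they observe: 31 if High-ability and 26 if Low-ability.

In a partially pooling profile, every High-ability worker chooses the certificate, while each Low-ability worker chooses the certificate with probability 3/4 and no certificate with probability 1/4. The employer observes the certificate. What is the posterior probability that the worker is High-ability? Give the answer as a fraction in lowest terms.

4/5

P(the certificate) = (3/4)·1 + (1/4)·(3/4) = 15/16.
By Bayes' rule, P(High-ability | the certificate) = (3/4) / (15/16) = 4/5.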